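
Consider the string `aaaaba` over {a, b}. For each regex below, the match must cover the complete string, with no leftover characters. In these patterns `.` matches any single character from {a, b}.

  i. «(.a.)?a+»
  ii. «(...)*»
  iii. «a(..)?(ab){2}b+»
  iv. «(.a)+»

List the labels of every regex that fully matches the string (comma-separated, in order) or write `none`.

ii, iv

i → no match
ii → match
iii → no match — must end with `b`
iv → match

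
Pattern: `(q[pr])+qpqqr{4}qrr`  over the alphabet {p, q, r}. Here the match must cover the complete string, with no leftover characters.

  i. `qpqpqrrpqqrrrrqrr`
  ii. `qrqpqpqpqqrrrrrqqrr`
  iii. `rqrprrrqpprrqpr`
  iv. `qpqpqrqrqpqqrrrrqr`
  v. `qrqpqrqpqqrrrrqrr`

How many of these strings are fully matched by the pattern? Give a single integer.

1

i → no match
ii → no match — must end with `rqrr`
iii → no match — must start with `q`
iv → no match — must end with `rqrr`
v → match
Total matched: 1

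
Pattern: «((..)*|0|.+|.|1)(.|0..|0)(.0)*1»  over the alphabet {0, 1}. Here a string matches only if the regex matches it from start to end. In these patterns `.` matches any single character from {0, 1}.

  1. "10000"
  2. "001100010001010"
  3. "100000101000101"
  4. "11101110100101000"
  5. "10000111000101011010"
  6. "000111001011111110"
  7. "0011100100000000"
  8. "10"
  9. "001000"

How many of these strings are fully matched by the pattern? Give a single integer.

1 → no match — must end with "1"
2 → no match — must end with "1"
3 → match
4 → no match — must end with "1"
5 → no match — must end with "1"
6 → no match — must end with "1"
7 → no match — must end with "1"
8 → no match — must end with "1"
9 → no match — must end with "1"
Total matched: 1

1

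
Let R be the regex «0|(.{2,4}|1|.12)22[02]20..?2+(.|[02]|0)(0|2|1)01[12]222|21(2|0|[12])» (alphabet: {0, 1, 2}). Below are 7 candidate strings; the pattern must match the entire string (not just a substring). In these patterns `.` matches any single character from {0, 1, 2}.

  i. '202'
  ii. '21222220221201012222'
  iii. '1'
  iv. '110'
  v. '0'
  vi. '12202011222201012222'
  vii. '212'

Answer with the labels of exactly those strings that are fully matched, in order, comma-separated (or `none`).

v, vi, vii

i → no match
ii → no match
iii → no match
iv → no match
v → match
vi → match
vii → match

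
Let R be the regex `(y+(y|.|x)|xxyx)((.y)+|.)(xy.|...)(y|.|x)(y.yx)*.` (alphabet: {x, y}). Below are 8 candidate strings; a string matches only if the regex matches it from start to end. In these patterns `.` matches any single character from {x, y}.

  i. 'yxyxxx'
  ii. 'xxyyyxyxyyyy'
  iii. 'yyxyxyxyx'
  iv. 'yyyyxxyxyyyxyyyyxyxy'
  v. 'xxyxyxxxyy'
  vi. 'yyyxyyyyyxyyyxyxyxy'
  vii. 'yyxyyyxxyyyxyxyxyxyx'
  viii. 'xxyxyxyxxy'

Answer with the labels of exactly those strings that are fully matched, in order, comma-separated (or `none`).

iii, iv, v, vi, viii

i → no match
ii → no match
iii → match
iv → match
v → match
vi → match
vii → no match
viii → match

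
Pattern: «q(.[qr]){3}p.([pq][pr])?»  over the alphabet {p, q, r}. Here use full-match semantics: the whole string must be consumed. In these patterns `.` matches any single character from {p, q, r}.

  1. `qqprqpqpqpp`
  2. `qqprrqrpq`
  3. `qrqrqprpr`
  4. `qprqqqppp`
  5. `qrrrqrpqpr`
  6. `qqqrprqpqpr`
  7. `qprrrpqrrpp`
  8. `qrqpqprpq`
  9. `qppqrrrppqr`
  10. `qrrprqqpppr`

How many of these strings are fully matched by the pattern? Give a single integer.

3

1. `qqprqpqpqpp` → no match
2. `qqprrqrpq` → no match
3. `qrqrqprpr` → match
4. `qprqqqppp` → no match
5. `qrrrqrpqpr` → no match
6. `qqqrprqpqpr` → no match
7. `qprrrpqrrpp` → no match
8. `qrqpqprpq` → match
9. `qppqrrrppqr` → no match
10. `qrrprqqpppr` → match
Total matched: 3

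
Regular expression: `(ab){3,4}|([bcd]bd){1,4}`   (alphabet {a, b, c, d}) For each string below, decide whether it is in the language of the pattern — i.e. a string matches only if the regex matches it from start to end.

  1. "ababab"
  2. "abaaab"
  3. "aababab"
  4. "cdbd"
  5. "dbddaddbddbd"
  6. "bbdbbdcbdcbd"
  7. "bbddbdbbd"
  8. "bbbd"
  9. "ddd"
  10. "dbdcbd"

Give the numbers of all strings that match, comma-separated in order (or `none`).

1 → match
2 → no match
3 → no match
4 → no match
5 → no match
6 → match
7 → match
8 → no match
9 → no match
10 → match

1, 6, 7, 10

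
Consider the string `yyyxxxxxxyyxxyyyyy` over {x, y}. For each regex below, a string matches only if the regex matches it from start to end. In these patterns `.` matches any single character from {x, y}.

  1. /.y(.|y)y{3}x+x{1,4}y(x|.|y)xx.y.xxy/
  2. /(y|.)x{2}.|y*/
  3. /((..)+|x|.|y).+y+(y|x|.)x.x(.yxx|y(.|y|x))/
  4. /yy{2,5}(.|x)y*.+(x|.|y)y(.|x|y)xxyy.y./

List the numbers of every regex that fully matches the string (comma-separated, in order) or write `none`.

1 → no match — must end with `xxy`
2 → no match
3 → no match
4 → match

4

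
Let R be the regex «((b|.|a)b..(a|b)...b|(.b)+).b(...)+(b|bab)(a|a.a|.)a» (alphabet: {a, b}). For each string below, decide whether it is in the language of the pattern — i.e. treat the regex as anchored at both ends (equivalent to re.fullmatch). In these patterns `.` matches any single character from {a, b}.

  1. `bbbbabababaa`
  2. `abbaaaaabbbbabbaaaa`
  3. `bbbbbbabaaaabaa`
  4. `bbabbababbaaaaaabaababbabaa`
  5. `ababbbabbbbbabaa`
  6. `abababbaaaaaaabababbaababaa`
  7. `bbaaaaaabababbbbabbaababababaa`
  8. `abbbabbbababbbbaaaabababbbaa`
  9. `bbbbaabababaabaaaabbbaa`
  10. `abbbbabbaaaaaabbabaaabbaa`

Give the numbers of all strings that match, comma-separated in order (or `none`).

1, 2, 3, 4, 5, 6, 7, 8, 9, 10

1 → match
2 → match
3 → match
4 → match
5 → match
6 → match
7 → match
8 → match
9 → match
10 → match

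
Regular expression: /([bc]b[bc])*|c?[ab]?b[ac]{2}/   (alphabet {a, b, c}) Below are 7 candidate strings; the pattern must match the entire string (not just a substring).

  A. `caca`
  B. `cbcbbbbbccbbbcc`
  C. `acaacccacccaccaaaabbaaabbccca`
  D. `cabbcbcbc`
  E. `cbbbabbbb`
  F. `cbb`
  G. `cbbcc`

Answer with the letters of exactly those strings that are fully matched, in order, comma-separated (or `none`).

F, G

A → no match
B → no match
C → no match
D → no match
E → no match
F → match
G → match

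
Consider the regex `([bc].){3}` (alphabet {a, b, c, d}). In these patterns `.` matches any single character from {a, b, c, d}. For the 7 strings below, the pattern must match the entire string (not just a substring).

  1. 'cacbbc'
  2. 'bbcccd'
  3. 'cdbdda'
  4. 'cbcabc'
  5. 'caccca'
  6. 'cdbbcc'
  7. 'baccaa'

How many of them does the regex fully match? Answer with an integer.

5

1 → match
2 → match
3 → no match
4 → match
5 → match
6 → match
7 → no match
Total matched: 5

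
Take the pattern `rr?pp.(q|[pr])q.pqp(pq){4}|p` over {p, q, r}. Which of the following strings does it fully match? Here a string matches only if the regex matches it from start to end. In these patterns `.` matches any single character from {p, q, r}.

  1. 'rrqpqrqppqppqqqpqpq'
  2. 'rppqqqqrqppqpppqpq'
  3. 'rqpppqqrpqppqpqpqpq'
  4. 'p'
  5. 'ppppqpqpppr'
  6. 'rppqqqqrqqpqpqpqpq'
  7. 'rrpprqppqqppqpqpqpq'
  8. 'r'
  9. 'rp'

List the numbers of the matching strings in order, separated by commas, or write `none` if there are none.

4

1 → no match
2 → no match
3 → no match
4 → match
5 → no match
6 → no match
7 → no match
8 → no match
9 → no match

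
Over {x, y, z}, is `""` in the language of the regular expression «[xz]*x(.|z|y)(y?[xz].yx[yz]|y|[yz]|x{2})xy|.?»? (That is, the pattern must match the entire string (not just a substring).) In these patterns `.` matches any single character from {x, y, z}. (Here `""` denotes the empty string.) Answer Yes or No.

Yes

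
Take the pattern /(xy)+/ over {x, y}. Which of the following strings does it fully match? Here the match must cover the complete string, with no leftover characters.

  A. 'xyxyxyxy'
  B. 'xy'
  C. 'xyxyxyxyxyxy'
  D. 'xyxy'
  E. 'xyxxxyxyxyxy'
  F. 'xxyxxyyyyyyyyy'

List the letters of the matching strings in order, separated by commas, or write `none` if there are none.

A → match
B → match
C → match
D → match
E → no match
F → no match — must start with 'xy'

A, B, C, D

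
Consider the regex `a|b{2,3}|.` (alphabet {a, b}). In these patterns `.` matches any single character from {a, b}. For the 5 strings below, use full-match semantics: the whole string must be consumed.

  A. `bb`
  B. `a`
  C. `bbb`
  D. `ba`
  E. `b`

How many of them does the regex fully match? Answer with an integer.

A → match
B → match
C → match
D → no match
E → match
Total matched: 4

4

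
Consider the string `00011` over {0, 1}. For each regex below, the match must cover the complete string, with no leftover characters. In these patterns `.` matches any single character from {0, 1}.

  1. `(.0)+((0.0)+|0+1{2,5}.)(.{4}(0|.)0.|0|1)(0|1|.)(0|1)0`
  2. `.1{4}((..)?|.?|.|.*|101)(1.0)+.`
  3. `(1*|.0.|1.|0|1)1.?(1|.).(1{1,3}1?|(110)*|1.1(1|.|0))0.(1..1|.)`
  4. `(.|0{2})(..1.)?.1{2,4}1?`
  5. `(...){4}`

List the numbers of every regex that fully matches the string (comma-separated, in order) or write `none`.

4

1 → no match — must end with `0`
2 → no match
3 → no match
4 → match
5 → no match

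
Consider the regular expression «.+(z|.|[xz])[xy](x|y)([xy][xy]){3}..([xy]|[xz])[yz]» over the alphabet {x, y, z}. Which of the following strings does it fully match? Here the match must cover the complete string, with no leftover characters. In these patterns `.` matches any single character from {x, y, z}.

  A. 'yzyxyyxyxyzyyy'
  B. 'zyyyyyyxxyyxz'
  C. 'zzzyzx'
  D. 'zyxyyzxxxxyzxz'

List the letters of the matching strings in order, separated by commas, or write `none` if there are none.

A → match
B → no match
C → no match
D → no match

A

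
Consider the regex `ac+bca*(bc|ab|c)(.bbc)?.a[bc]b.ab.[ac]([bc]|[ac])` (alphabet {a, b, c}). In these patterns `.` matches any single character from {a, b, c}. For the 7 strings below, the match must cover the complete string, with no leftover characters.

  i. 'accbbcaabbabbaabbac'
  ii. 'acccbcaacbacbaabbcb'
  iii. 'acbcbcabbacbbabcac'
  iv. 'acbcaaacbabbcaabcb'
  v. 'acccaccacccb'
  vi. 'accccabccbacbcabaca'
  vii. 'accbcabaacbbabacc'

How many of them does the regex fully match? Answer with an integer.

i → no match
ii → match
iii → no match
iv → no match
v → no match
vi → no match
vii → match
Total matched: 2

2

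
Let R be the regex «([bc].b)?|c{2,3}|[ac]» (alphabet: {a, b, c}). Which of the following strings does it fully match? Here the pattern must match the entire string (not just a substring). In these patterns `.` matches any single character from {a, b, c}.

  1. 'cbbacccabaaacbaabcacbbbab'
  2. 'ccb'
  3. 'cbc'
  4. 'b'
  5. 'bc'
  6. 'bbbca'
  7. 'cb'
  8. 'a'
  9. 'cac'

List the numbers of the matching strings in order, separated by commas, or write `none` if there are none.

1 → no match
2 → match
3 → no match
4 → no match
5 → no match
6 → no match
7 → no match
8 → match
9 → no match

2, 8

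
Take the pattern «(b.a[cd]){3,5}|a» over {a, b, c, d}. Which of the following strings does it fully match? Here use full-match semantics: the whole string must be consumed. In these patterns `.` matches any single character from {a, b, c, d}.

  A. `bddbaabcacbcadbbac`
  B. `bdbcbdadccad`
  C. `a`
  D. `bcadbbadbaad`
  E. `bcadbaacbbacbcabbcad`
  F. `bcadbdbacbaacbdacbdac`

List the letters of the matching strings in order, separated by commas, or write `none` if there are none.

C, D

A → no match
B → no match
C → match
D → match
E → no match
F → no match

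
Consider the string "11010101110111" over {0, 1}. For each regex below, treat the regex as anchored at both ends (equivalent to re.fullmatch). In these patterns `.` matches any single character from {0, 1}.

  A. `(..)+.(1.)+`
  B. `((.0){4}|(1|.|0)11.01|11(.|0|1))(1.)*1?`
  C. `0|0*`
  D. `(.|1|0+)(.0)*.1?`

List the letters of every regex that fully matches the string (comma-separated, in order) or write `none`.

B

A → no match
B → match
C → no match
D → no match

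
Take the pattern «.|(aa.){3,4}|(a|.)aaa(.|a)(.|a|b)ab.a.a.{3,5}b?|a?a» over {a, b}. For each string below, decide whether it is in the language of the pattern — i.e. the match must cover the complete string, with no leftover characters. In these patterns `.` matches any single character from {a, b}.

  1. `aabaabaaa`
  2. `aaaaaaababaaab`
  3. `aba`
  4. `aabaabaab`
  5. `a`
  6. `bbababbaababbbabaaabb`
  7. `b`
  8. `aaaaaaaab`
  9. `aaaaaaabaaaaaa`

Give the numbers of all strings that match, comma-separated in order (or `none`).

1, 4, 5, 7, 8

1 → match
2 → no match
3 → no match
4 → match
5 → match
6 → no match
7 → match
8 → match
9 → no match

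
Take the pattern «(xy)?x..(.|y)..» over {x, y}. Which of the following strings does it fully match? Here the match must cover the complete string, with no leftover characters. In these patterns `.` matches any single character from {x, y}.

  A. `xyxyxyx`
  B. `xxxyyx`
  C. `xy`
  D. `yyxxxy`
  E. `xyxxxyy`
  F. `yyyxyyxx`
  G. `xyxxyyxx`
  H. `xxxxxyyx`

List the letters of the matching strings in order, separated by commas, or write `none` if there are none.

B, G

A → no match
B → match
C → no match
D → no match
E → no match
F → no match
G → match
H → no match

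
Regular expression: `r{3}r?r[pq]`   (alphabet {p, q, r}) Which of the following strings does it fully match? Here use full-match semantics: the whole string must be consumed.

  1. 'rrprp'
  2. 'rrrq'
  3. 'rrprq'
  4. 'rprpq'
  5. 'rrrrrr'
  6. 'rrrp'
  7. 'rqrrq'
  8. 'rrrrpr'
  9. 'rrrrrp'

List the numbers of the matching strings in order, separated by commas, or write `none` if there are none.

9

1 → no match
2 → no match
3 → no match
4 → no match
5 → no match
6 → no match
7 → no match
8 → no match
9 → match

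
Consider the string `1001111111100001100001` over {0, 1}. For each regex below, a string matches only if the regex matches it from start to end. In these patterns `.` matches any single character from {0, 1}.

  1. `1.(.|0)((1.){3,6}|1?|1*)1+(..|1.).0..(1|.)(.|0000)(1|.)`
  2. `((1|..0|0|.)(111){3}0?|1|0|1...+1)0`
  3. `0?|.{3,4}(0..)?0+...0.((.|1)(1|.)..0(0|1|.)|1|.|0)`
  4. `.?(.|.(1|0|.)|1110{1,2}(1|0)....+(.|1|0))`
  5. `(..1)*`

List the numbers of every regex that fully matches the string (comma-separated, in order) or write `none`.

1

1 → match
2 → no match — must end with `0`
3 → no match
4 → no match
5 → no match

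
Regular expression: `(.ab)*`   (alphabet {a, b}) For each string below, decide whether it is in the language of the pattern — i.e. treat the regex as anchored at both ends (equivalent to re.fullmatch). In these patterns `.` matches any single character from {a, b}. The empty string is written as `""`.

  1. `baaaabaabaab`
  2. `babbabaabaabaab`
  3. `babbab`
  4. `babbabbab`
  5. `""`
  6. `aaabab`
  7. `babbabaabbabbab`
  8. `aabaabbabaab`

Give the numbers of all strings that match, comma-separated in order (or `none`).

1 → no match
2 → match
3 → match
4 → match
5 → match
6 → no match
7 → match
8 → match

2, 3, 4, 5, 7, 8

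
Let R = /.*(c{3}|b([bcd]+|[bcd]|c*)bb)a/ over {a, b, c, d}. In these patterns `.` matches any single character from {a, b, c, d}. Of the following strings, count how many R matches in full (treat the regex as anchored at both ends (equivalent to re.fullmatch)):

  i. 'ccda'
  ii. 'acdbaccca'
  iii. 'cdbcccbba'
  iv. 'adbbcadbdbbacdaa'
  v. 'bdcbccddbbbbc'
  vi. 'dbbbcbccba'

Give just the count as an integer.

i → no match
ii → match
iii → match
iv → no match
v → no match — must end with 'a'
vi → no match
Total matched: 2

2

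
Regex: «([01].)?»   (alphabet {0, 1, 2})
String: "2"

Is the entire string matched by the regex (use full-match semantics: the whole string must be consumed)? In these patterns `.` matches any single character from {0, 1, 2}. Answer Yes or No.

No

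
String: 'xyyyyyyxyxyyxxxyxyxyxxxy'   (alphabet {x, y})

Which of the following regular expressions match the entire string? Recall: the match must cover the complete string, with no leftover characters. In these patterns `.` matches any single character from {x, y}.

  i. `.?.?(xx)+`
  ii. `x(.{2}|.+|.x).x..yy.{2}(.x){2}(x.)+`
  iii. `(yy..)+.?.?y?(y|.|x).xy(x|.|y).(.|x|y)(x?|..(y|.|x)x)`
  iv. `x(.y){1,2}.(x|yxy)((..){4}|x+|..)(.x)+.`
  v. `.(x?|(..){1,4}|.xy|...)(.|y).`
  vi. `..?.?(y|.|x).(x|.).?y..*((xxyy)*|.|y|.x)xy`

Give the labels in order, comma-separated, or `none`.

iv, vi

i → no match — must end with 'xx'
ii → no match
iii → no match — must start with 'yy'
iv → match
v → no match
vi → match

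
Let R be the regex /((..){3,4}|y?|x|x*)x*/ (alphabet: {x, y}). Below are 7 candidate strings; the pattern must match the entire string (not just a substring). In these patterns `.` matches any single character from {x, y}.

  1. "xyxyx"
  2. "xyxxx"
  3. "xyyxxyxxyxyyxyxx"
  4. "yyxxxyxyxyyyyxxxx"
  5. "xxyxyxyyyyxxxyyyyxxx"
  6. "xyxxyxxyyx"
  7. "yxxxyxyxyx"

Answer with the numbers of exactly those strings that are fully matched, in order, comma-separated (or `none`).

none

1 → no match
2 → no match
3 → no match
4 → no match
5 → no match
6 → no match
7 → no match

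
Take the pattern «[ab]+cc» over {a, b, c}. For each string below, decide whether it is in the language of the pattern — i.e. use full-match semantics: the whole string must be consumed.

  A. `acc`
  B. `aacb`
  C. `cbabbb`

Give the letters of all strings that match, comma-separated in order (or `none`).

A. `acc` → match
B. `aacb` → no match — must end with `cc`
C. `cbabbb` → no match — must end with `cc`

A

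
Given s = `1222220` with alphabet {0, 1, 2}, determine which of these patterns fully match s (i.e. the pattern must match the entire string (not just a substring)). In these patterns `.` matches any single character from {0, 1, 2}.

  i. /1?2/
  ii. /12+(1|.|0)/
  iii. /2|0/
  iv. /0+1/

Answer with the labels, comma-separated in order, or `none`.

i → no match — must end with `2`
ii → match
iii → no match
iv → no match — must start with `0`

ii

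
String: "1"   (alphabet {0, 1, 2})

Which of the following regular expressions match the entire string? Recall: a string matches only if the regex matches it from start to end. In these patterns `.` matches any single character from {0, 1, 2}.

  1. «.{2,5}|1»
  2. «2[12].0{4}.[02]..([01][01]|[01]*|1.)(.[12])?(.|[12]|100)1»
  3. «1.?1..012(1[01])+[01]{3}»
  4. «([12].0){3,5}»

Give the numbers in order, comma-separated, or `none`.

1 → match
2 → no match — must start with "2"
3 → no match
4 → no match — must end with "0"

1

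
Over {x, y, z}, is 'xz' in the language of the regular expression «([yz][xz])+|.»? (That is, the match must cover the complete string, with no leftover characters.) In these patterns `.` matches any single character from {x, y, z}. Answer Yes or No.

No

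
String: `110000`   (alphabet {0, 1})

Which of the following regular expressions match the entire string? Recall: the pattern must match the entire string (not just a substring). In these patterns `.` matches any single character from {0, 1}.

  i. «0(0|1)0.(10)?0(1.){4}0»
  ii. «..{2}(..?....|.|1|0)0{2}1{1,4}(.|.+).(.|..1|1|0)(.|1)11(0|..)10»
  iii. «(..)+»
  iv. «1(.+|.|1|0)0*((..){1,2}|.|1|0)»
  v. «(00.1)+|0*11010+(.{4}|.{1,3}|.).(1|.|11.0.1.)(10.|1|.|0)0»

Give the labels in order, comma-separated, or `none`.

iii, iv

i → no match — must start with `0`
ii → no match — must end with `10`
iii → match
iv → match
v → no match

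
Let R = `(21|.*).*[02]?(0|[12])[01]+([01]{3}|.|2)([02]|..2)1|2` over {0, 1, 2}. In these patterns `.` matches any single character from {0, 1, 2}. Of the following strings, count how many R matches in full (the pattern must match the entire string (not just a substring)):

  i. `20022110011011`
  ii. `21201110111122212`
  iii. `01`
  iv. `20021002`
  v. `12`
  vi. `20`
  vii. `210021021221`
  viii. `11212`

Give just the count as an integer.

1

i → no match
ii → no match
iii → no match
iv → no match
v → no match
vi → no match
vii → match
viii → no match
Total matched: 1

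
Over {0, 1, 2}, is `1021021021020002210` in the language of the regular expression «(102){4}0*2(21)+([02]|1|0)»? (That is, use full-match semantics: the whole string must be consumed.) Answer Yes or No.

Yes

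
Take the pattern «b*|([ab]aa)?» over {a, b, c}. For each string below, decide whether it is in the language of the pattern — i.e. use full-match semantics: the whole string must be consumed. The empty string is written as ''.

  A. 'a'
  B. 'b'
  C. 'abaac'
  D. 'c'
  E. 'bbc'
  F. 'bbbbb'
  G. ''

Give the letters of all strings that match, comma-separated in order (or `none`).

B, F, G

A → no match
B → match
C → no match
D → no match
E → no match
F → match
G → match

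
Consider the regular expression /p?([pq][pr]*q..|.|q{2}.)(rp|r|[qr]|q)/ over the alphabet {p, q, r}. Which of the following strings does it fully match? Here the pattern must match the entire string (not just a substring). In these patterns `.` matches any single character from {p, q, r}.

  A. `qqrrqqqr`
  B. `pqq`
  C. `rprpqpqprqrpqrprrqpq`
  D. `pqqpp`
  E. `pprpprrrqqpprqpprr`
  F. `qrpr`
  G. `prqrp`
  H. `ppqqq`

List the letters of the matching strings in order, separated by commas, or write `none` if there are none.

A → no match
B → match
C → no match
D → no match
E → no match
F → no match
G → no match
H → no match

B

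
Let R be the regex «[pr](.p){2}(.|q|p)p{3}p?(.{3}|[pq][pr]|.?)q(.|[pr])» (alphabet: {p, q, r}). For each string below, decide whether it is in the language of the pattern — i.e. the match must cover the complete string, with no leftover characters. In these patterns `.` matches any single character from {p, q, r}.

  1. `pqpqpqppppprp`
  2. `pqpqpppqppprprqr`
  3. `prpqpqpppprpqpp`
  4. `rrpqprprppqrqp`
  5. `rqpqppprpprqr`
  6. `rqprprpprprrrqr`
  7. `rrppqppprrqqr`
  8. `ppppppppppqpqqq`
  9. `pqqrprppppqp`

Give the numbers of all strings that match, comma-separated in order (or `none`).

8

1 → no match
2 → no match
3 → no match
4 → no match
5 → no match
6 → no match
7 → no match
8 → match
9 → no match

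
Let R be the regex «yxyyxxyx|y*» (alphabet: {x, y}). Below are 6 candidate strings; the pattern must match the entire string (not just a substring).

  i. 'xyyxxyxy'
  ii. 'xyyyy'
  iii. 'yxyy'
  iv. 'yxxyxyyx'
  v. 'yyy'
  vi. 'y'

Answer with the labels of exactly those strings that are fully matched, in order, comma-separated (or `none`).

i → no match
ii → no match
iii → no match
iv → no match
v → match
vi → match

v, vi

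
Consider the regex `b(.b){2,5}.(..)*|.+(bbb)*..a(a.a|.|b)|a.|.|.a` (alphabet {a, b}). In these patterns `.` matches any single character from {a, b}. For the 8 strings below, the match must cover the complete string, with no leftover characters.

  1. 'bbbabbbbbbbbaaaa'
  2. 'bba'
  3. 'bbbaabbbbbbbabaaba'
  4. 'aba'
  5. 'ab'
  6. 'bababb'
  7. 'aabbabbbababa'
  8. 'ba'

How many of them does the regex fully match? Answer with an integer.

5

1 → match
2 → no match
3 → match
4 → no match
5 → match
6 → match
7 → no match
8 → match
Total matched: 5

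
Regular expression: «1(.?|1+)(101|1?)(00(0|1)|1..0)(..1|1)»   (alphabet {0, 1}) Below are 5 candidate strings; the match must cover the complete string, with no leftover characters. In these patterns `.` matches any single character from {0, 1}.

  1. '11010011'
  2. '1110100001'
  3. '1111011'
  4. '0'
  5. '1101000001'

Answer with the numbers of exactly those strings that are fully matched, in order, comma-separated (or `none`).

1, 5

1 → match
2 → no match
3 → no match
4 → no match — must start with '1'
5 → match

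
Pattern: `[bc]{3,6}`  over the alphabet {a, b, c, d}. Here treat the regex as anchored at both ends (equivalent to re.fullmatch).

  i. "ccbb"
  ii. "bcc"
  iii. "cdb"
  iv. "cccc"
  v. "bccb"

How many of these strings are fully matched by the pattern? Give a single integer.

4

i → match
ii → match
iii → no match
iv → match
v → match
Total matched: 4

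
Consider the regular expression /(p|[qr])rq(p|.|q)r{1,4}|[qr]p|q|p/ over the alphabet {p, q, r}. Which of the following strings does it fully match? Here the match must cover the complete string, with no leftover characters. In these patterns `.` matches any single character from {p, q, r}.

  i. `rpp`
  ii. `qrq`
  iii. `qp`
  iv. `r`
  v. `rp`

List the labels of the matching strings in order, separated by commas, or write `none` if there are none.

i. `rpp` → no match
ii. `qrq` → no match
iii. `qp` → match
iv. `r` → no match
v. `rp` → match

iii, v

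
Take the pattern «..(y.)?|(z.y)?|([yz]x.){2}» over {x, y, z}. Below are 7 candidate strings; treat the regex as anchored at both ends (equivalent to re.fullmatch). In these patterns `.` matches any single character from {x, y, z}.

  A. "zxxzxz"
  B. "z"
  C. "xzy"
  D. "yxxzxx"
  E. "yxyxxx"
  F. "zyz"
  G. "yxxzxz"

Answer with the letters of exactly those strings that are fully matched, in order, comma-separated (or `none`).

A, D, G

A → match
B → no match
C → no match
D → match
E → no match
F → no match
G → match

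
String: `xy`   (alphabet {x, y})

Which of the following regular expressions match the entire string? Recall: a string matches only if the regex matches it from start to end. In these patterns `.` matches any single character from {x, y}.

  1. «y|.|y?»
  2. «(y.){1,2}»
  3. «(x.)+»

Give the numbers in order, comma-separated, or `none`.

1 → no match
2 → no match — must start with `y`
3 → match

3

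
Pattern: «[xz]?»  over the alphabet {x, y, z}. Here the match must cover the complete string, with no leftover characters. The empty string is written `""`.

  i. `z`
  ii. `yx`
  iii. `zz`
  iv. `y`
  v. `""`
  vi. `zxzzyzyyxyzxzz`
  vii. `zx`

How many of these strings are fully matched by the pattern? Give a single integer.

i → match
ii → no match
iii → no match
iv → no match
v → match
vi → no match
vii → no match
Total matched: 2

2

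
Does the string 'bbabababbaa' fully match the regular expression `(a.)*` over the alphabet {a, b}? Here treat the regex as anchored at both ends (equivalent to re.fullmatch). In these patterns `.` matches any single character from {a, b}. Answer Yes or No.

No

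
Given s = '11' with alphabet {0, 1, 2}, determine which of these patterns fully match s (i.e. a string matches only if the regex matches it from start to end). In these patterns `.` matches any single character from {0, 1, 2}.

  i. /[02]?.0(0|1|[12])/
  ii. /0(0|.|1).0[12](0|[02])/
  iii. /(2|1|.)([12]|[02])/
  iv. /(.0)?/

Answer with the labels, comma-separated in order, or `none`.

i → no match
ii → no match — must start with '0'
iii → match
iv → no match

iii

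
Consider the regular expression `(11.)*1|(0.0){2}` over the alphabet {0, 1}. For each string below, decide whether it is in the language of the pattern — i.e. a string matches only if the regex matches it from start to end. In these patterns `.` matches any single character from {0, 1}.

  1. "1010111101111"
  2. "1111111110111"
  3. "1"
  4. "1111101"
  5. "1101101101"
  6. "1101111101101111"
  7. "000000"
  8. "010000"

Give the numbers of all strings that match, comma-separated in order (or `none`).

3, 4, 5, 6, 7, 8

1 → no match
2 → no match
3. "1" → match
4. "1111101" → match
5. "1101101101" → match
6 → match
7. "000000" → match
8. "010000" → match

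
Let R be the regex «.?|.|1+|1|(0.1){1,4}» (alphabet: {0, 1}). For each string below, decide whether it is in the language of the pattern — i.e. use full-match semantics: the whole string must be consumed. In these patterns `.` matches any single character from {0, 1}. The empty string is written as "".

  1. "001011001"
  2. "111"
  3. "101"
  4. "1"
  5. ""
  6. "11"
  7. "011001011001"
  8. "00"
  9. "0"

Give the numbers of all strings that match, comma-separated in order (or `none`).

1 → match
2 → match
3 → no match
4 → match
5 → match
6 → match
7 → match
8 → no match
9 → match

1, 2, 4, 5, 6, 7, 9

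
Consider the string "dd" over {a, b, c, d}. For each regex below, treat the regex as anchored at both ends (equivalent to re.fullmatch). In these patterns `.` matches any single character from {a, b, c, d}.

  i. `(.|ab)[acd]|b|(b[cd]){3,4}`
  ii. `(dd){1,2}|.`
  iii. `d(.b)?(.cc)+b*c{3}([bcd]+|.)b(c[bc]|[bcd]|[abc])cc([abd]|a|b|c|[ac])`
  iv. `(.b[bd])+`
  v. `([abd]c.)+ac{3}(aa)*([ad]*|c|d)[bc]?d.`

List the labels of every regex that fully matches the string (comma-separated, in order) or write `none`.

i → match
ii → match
iii → no match
iv → no match
v → no match

i, ii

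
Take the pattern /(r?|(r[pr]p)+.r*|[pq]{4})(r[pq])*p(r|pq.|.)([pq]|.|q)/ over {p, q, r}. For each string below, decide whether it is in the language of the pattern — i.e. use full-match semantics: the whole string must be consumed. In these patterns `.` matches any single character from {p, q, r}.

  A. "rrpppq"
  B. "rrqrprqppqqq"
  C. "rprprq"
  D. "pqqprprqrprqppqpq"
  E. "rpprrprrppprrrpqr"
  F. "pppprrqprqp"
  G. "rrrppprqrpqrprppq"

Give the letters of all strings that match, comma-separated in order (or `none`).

A → match
B → match
C → no match
D → match
E → no match
F → no match
G → no match

A, B, D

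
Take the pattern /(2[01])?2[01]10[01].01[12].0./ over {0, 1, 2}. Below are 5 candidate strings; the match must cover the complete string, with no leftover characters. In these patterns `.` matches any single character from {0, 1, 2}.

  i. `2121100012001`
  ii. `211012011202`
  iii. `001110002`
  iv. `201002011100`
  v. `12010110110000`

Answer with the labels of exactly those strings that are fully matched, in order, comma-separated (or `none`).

i → no match
ii → match
iii → no match
iv → match
v → no match

ii, iv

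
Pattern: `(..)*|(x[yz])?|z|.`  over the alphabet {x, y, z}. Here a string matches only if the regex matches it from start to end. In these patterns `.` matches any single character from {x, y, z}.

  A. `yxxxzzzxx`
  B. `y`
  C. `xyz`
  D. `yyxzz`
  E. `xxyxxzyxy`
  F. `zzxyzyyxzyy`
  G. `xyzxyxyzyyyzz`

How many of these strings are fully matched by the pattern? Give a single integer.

1

A → no match
B → match
C → no match
D → no match
E → no match
F → no match
G → no match
Total matched: 1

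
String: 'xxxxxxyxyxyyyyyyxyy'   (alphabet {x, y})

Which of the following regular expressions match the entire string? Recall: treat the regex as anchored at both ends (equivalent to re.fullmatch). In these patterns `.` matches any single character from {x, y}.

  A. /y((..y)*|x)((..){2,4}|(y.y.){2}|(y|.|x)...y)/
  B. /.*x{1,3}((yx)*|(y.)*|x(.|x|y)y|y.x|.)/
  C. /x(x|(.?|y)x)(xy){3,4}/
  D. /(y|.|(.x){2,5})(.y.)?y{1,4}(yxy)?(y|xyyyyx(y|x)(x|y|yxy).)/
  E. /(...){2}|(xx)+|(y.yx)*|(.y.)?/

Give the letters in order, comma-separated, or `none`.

B, D

A → no match — must start with 'y'
B → match
C → no match — must end with 'xy'
D → match
E → no match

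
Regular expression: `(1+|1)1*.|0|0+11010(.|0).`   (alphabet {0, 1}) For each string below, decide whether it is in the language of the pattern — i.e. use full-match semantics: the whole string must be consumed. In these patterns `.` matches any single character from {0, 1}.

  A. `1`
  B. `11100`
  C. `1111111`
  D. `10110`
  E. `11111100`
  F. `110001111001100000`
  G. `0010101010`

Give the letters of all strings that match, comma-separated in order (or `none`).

C

A → no match
B → no match
C → match
D → no match
E → no match
F → no match
G → no match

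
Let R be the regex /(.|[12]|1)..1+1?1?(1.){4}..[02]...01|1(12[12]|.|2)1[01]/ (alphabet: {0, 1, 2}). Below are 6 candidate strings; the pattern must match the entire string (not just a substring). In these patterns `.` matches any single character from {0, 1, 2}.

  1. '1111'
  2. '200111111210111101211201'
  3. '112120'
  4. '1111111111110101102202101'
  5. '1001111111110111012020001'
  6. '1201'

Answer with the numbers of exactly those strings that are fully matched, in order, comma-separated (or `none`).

1, 2, 4, 5

1 → match
2 → match
3 → no match
4 → match
5 → match
6 → no match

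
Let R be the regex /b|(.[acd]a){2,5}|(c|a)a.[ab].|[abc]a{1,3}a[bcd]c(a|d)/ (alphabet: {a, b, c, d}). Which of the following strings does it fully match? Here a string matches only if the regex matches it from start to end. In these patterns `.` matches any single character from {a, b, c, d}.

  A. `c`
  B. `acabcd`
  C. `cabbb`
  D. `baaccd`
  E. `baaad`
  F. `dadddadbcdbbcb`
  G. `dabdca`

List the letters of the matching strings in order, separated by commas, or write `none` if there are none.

C, D

A → no match
B → no match
C → match
D → match
E → no match
F → no match
G → no match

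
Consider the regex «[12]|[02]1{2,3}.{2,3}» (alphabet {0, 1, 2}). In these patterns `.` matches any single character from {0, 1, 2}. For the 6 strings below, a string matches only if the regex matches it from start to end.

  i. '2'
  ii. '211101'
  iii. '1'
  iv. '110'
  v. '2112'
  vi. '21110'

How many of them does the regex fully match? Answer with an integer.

i. '2' → match
ii. '211101' → match
iii. '1' → match
iv. '110' → no match
v. '2112' → no match
vi. '21110' → match
Total matched: 4

4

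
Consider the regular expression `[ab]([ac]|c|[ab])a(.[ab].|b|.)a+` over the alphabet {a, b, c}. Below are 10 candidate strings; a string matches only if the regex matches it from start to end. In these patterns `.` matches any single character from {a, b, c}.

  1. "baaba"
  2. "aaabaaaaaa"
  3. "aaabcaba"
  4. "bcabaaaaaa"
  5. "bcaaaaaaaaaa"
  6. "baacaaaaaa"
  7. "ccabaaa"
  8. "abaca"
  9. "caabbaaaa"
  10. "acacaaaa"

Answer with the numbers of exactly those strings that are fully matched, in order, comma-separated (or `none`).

1 → match
2 → match
3 → no match
4 → match
5 → match
6 → match
7 → no match
8 → match
9 → no match
10 → match

1, 2, 4, 5, 6, 8, 10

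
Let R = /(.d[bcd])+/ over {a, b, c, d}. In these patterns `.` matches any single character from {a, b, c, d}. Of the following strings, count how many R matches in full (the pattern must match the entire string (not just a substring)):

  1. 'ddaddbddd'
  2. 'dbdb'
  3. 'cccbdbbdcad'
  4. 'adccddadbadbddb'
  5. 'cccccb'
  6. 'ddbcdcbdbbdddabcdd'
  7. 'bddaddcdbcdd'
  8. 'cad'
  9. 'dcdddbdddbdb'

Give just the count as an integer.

1 → no match
2 → no match
3 → no match
4 → match
5 → no match
6 → no match
7 → match
8 → no match
9 → no match
Total matched: 2

2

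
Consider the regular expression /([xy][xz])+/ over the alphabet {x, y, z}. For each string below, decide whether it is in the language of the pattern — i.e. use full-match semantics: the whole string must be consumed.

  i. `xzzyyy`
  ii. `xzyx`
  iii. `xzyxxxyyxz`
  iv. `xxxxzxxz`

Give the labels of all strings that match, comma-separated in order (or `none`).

ii

i → no match
ii → match
iii → no match
iv → no match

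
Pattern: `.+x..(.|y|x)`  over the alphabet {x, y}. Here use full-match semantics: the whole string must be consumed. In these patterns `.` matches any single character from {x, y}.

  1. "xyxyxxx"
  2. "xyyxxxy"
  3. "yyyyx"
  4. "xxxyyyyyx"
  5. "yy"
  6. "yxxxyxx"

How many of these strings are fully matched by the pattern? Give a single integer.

1 → no match
2 → match
3 → no match
4 → no match
5 → no match
6 → match
Total matched: 2

2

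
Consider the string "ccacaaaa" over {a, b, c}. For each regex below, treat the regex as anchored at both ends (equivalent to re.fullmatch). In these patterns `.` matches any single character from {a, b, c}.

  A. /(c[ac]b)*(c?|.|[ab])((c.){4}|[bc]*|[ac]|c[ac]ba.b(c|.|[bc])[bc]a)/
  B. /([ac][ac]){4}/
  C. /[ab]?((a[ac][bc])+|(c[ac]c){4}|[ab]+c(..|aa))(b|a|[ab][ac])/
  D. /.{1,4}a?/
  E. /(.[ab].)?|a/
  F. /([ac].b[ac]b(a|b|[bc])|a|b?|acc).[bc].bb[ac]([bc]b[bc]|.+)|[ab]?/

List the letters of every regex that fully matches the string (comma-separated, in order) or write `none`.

B

A → no match
B → match
C → no match
D → no match
E → no match
F → no match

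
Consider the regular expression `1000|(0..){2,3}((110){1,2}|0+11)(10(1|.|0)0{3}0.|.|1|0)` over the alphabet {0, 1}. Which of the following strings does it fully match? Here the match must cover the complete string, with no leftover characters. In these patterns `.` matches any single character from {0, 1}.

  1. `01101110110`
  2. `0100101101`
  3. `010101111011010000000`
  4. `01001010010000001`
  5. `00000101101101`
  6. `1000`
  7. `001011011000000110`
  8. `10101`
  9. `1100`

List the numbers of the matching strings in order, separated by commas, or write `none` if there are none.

1 → no match
2 → match
3 → no match
4 → no match
5 → no match
6 → match
7 → match
8 → no match
9 → no match

2, 6, 7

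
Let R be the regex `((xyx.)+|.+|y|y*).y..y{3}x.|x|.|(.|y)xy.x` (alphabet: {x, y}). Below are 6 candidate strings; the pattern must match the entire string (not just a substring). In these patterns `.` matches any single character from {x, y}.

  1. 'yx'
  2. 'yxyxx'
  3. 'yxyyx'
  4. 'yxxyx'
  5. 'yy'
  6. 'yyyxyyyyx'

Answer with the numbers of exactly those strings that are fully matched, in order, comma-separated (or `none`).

2, 3

1 → no match
2 → match
3 → match
4 → no match
5 → no match
6 → no match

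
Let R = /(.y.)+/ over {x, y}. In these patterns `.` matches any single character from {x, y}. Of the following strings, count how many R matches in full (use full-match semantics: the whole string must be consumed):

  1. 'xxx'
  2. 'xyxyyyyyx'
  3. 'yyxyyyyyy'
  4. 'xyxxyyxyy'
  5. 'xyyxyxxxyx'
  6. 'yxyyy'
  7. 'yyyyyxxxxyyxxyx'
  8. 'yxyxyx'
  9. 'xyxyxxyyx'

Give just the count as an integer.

1 → no match
2 → match
3 → match
4 → match
5 → no match
6 → no match
7 → no match
8 → no match
9 → no match
Total matched: 3

3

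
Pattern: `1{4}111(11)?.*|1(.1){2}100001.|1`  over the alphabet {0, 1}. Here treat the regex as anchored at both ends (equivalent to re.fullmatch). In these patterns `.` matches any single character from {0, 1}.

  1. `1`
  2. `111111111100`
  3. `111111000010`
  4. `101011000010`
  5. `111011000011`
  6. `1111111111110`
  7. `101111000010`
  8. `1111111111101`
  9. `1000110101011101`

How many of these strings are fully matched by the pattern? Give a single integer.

1 → match
2 → match
3 → match
4 → match
5 → match
6 → match
7 → match
8 → match
9 → no match
Total matched: 8

8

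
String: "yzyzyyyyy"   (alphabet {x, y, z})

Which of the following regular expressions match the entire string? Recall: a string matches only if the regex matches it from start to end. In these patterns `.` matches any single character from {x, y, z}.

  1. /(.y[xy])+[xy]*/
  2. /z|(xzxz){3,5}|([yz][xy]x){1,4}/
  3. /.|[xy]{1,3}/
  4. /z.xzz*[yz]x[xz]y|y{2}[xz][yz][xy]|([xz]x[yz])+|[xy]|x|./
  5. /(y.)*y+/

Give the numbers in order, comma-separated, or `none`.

1 → no match
2 → no match
3 → no match
4 → no match
5 → match

5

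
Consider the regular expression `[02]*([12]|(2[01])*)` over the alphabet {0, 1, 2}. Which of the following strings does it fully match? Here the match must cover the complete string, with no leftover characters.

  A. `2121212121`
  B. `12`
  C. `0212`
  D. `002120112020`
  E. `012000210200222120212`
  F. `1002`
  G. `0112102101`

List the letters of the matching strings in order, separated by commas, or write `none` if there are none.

A → match
B → no match
C → no match
D → no match
E → no match
F → no match
G → no match

A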